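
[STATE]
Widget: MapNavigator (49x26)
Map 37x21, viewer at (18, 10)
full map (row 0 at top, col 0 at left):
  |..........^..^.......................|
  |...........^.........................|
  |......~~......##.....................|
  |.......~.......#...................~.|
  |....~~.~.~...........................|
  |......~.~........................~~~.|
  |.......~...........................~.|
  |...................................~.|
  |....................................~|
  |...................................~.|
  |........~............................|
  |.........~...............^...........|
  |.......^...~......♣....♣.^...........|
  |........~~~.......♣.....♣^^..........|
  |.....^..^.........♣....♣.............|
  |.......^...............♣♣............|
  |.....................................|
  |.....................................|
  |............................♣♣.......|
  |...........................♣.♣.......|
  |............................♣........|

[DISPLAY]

                                                 
                                                 
                                                 
      ..........^..^.......................      
      ...........^.........................      
      ......~~......##.....................      
      .......~.......#...................~.      
      ....~~.~.~...........................      
      ......~.~........................~~~.      
      .......~...........................~.      
      ...................................~.      
      ....................................~      
      ...................................~.      
      ........~.........@..................      
      .........~...............^...........      
      .......^...~......♣....♣.^...........      
      ........~~~.......♣.....♣^^..........      
      .....^..^.........♣....♣.............      
      .......^...............♣♣............      
      .....................................      
      .....................................      
      ............................♣♣.......      
      ...........................♣.♣.......      
      ............................♣........      
                                                 
                                                 


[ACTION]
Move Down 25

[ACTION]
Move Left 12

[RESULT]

                  ...............................
                  ...............................
                  ...............................
                  ........~......................
                  .........~...............^.....
                  .......^...~......♣....♣.^.....
                  ........~~~.......♣.....♣^^....
                  .....^..^.........♣....♣.......
                  .......^...............♣♣......
                  ...............................
                  ...............................
                  ............................♣♣.
                  ...........................♣.♣.
                  ......@.....................♣..
                                                 
                                                 
                                                 
                                                 
                                                 
                                                 
                                                 
                                                 
                                                 
                                                 
                                                 
                                                 


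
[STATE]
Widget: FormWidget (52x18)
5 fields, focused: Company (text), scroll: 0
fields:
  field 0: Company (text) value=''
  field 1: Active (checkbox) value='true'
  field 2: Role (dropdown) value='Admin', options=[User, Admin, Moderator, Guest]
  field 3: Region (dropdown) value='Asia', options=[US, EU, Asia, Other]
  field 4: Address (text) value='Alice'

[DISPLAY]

> Company:    [                                    ]
  Active:     [x]                                   
  Role:       [Admin                              ▼]
  Region:     [Asia                               ▼]
  Address:    [Alice                               ]
                                                    
                                                    
                                                    
                                                    
                                                    
                                                    
                                                    
                                                    
                                                    
                                                    
                                                    
                                                    
                                                    


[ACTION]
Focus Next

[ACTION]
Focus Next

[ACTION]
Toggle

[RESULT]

  Company:    [                                    ]
  Active:     [x]                                   
> Role:       [Admin                              ▼]
  Region:     [Asia                               ▼]
  Address:    [Alice                               ]
                                                    
                                                    
                                                    
                                                    
                                                    
                                                    
                                                    
                                                    
                                                    
                                                    
                                                    
                                                    
                                                    


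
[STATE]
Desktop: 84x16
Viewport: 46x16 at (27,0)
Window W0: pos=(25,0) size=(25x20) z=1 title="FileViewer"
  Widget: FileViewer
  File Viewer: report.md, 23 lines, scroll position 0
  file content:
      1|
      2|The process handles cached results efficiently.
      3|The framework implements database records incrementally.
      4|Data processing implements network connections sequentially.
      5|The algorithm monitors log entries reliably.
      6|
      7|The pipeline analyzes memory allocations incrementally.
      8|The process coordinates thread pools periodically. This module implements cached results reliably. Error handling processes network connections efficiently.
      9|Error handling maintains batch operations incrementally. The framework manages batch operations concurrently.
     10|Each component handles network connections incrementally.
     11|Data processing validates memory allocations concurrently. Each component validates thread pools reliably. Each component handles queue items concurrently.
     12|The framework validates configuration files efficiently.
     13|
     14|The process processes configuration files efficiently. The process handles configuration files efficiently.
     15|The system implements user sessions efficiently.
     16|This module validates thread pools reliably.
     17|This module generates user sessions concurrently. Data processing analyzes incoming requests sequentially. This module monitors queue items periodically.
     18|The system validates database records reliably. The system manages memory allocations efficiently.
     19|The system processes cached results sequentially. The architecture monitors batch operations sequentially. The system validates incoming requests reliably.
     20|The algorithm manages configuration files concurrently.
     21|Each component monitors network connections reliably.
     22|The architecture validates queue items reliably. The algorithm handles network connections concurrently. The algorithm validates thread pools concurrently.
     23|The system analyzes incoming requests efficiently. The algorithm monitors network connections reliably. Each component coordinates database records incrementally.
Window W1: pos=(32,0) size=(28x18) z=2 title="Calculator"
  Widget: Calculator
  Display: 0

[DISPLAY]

━━━━━┏━━━━━━━━━━━━━━━━━━━━━━━━━━┓             
FileV┃ Calculator               ┃             
─────┠──────────────────────────┨             
     ┃                         0┃             
he pr┃┌───┬───┬───┬───┐         ┃             
he fr┃│ 7 │ 8 │ 9 │ ÷ │         ┃             
ata p┃├───┼───┼───┼───┤         ┃             
he al┃│ 4 │ 5 │ 6 │ × │         ┃             
     ┃├───┼───┼───┼───┤         ┃             
he pi┃│ 1 │ 2 │ 3 │ - │         ┃             
he pr┃├───┼───┼───┼───┤         ┃             
rror ┃│ 0 │ . │ = │ + │         ┃             
ach c┃├───┼───┼───┼───┤         ┃             
ata p┃│ C │ MC│ MR│ M+│         ┃             
he fr┃└───┴───┴───┴───┘         ┃             
     ┃                          ┃             


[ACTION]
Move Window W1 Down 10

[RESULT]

━━━━━┠──────────────────────────┨             
FileV┃                         0┃             
─────┃┌───┬───┬───┬───┐         ┃             
     ┃│ 7 │ 8 │ 9 │ ÷ │         ┃             
he pr┃├───┼───┼───┼───┤         ┃             
he fr┃│ 4 │ 5 │ 6 │ × │         ┃             
ata p┃├───┼───┼───┼───┤         ┃             
he al┃│ 1 │ 2 │ 3 │ - │         ┃             
     ┃├───┼───┼───┼───┤         ┃             
he pi┃│ 0 │ . │ = │ + │         ┃             
he pr┃├───┼───┼───┼───┤         ┃             
rror ┃│ C │ MC│ MR│ M+│         ┃             
ach c┃└───┴───┴───┴───┘         ┃             
ata p┃                          ┃             
he fr┃                          ┃             
     ┗━━━━━━━━━━━━━━━━━━━━━━━━━━┛             


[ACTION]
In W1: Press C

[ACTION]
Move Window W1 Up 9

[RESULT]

━━━━━┏━━━━━━━━━━━━━━━━━━━━━━━━━━┓             
FileV┃ Calculator               ┃             
─────┠──────────────────────────┨             
     ┃                         0┃             
he pr┃┌───┬───┬───┬───┐         ┃             
he fr┃│ 7 │ 8 │ 9 │ ÷ │         ┃             
ata p┃├───┼───┼───┼───┤         ┃             
he al┃│ 4 │ 5 │ 6 │ × │         ┃             
     ┃├───┼───┼───┼───┤         ┃             
he pi┃│ 1 │ 2 │ 3 │ - │         ┃             
he pr┃├───┼───┼───┼───┤         ┃             
rror ┃│ 0 │ . │ = │ + │         ┃             
ach c┃├───┼───┼───┼───┤         ┃             
ata p┃│ C │ MC│ MR│ M+│         ┃             
he fr┃└───┴───┴───┴───┘         ┃             
     ┃                          ┃             


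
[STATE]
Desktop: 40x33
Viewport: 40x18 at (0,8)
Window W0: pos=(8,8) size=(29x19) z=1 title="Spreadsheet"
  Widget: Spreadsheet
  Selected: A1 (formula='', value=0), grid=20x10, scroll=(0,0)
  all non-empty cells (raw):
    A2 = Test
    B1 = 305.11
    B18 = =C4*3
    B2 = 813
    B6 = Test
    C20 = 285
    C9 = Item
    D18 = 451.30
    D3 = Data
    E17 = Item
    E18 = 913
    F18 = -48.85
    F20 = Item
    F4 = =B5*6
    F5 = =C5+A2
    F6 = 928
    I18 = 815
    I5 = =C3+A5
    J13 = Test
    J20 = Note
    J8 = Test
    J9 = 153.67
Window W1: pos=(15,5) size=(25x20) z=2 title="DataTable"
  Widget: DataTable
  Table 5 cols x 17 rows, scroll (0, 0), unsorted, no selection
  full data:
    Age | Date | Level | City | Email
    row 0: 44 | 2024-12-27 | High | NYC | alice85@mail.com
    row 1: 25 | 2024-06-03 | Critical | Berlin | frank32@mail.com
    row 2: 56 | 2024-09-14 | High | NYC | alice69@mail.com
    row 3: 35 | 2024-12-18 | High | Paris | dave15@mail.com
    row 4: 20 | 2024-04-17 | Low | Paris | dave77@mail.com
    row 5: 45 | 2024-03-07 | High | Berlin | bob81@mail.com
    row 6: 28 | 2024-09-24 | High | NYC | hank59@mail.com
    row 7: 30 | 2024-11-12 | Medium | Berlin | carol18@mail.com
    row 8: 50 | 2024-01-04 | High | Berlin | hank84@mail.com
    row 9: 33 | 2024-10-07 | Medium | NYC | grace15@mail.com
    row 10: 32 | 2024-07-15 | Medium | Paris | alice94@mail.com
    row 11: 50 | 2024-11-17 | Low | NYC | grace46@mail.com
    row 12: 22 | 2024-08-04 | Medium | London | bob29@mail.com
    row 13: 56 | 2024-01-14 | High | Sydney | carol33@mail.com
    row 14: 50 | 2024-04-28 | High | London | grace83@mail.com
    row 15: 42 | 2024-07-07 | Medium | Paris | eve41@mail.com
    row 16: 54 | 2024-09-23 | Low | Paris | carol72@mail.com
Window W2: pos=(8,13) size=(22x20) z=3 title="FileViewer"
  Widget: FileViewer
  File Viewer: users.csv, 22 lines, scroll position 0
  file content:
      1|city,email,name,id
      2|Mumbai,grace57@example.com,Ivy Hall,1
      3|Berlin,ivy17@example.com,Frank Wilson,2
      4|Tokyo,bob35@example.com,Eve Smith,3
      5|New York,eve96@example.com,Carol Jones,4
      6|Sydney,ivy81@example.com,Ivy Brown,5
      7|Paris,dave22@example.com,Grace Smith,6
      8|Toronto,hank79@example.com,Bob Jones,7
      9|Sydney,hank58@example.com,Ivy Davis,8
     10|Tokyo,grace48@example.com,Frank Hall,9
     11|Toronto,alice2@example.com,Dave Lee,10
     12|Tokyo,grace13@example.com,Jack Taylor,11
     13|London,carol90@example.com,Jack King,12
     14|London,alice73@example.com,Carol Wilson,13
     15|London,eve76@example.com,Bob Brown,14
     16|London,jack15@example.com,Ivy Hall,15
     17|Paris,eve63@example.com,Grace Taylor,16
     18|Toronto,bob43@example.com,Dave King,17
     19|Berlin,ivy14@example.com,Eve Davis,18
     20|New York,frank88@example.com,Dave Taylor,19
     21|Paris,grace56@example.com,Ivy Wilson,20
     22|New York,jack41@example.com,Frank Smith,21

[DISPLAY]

        ┏━━━━━━┃Age│Date      │Level   ┃
        ┃ Sprea┃───┼──────────┼────────┃
        ┠──────┃44 │2024-12-27│High    ┃
        ┃A1:   ┃25 │2024-06-03│Critical┃
        ┃      ┃56 │2024-09-14│High    ┃
        ┏━━━━━━━━━━━━━━━━━━━━┓│High    ┃
        ┃ FileViewer         ┃│Low     ┃
        ┠────────────────────┨│High    ┃
        ┃city,email,name,id ▲┃│High    ┃
        ┃Mumbai,grace57@exam█┃│Medium  ┃
        ┃Berlin,ivy17@exampl░┃│High    ┃
        ┃Tokyo,bob35@example░┃│Medium  ┃
        ┃New York,eve96@exam░┃│Medium  ┃
        ┃Sydney,ivy81@exampl░┃│Low     ┃
        ┃Paris,dave22@exampl░┃│Medium  ┃
        ┃Toronto,hank79@exam░┃│High    ┃
        ┃Sydney,hank58@examp░┃━━━━━━━━━┛
        ┃Tokyo,grace48@examp░┃      ┃   


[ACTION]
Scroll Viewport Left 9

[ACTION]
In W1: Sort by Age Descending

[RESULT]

        ┏━━━━━━┃Ag▼│Date      │Level   ┃
        ┃ Sprea┃───┼──────────┼────────┃
        ┠──────┃56 │2024-09-14│High    ┃
        ┃A1:   ┃56 │2024-01-14│High    ┃
        ┃      ┃54 │2024-09-23│Low     ┃
        ┏━━━━━━━━━━━━━━━━━━━━┓│High    ┃
        ┃ FileViewer         ┃│Low     ┃
        ┠────────────────────┨│High    ┃
        ┃city,email,name,id ▲┃│High    ┃
        ┃Mumbai,grace57@exam█┃│High    ┃
        ┃Berlin,ivy17@exampl░┃│Medium  ┃
        ┃Tokyo,bob35@example░┃│High    ┃
        ┃New York,eve96@exam░┃│Medium  ┃
        ┃Sydney,ivy81@exampl░┃│Medium  ┃
        ┃Paris,dave22@exampl░┃│Medium  ┃
        ┃Toronto,hank79@exam░┃│High    ┃
        ┃Sydney,hank58@examp░┃━━━━━━━━━┛
        ┃Tokyo,grace48@examp░┃      ┃   


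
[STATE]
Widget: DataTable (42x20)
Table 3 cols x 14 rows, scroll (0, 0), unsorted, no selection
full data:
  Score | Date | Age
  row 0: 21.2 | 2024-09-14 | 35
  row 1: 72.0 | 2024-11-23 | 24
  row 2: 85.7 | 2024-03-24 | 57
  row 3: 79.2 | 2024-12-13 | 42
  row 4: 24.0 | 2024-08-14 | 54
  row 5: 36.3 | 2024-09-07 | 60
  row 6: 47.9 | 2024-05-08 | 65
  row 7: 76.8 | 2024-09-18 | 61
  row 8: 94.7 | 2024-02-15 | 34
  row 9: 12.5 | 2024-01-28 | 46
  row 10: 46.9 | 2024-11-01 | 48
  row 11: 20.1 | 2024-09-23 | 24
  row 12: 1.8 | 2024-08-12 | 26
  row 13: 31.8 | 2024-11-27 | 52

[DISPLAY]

Score│Date      │Age                      
─────┼──────────┼───                      
21.2 │2024-09-14│35                       
72.0 │2024-11-23│24                       
85.7 │2024-03-24│57                       
79.2 │2024-12-13│42                       
24.0 │2024-08-14│54                       
36.3 │2024-09-07│60                       
47.9 │2024-05-08│65                       
76.8 │2024-09-18│61                       
94.7 │2024-02-15│34                       
12.5 │2024-01-28│46                       
46.9 │2024-11-01│48                       
20.1 │2024-09-23│24                       
1.8  │2024-08-12│26                       
31.8 │2024-11-27│52                       
                                          
                                          
                                          
                                          


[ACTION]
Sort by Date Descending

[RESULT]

Score│Date     ▼│Age                      
─────┼──────────┼───                      
79.2 │2024-12-13│42                       
31.8 │2024-11-27│52                       
72.0 │2024-11-23│24                       
46.9 │2024-11-01│48                       
20.1 │2024-09-23│24                       
76.8 │2024-09-18│61                       
21.2 │2024-09-14│35                       
36.3 │2024-09-07│60                       
24.0 │2024-08-14│54                       
1.8  │2024-08-12│26                       
47.9 │2024-05-08│65                       
85.7 │2024-03-24│57                       
94.7 │2024-02-15│34                       
12.5 │2024-01-28│46                       
                                          
                                          
                                          
                                          


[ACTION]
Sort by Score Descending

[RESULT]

Scor▼│Date      │Age                      
─────┼──────────┼───                      
94.7 │2024-02-15│34                       
85.7 │2024-03-24│57                       
79.2 │2024-12-13│42                       
76.8 │2024-09-18│61                       
72.0 │2024-11-23│24                       
47.9 │2024-05-08│65                       
46.9 │2024-11-01│48                       
36.3 │2024-09-07│60                       
31.8 │2024-11-27│52                       
24.0 │2024-08-14│54                       
21.2 │2024-09-14│35                       
20.1 │2024-09-23│24                       
12.5 │2024-01-28│46                       
1.8  │2024-08-12│26                       
                                          
                                          
                                          
                                          


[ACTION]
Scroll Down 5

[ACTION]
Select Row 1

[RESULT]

Scor▼│Date      │Age                      
─────┼──────────┼───                      
94.7 │2024-02-15│34                       
>5.7 │2024-03-24│57                       
79.2 │2024-12-13│42                       
76.8 │2024-09-18│61                       
72.0 │2024-11-23│24                       
47.9 │2024-05-08│65                       
46.9 │2024-11-01│48                       
36.3 │2024-09-07│60                       
31.8 │2024-11-27│52                       
24.0 │2024-08-14│54                       
21.2 │2024-09-14│35                       
20.1 │2024-09-23│24                       
12.5 │2024-01-28│46                       
1.8  │2024-08-12│26                       
                                          
                                          
                                          
                                          


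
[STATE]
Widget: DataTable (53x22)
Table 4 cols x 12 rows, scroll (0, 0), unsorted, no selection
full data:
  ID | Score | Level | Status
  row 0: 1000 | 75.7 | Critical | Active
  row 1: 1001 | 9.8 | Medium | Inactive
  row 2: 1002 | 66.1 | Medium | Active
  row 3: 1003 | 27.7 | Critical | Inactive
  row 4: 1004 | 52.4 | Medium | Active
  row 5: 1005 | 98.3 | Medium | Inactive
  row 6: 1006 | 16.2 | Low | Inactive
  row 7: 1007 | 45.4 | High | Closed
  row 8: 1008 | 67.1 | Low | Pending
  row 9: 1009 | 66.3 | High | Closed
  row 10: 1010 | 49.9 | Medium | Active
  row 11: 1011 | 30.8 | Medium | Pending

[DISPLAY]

ID  │Score│Level   │Status                           
────┼─────┼────────┼────────                         
1000│75.7 │Critical│Active                           
1001│9.8  │Medium  │Inactive                         
1002│66.1 │Medium  │Active                           
1003│27.7 │Critical│Inactive                         
1004│52.4 │Medium  │Active                           
1005│98.3 │Medium  │Inactive                         
1006│16.2 │Low     │Inactive                         
1007│45.4 │High    │Closed                           
1008│67.1 │Low     │Pending                          
1009│66.3 │High    │Closed                           
1010│49.9 │Medium  │Active                           
1011│30.8 │Medium  │Pending                          
                                                     
                                                     
                                                     
                                                     
                                                     
                                                     
                                                     
                                                     


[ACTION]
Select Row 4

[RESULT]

ID  │Score│Level   │Status                           
────┼─────┼────────┼────────                         
1000│75.7 │Critical│Active                           
1001│9.8  │Medium  │Inactive                         
1002│66.1 │Medium  │Active                           
1003│27.7 │Critical│Inactive                         
>004│52.4 │Medium  │Active                           
1005│98.3 │Medium  │Inactive                         
1006│16.2 │Low     │Inactive                         
1007│45.4 │High    │Closed                           
1008│67.1 │Low     │Pending                          
1009│66.3 │High    │Closed                           
1010│49.9 │Medium  │Active                           
1011│30.8 │Medium  │Pending                          
                                                     
                                                     
                                                     
                                                     
                                                     
                                                     
                                                     
                                                     


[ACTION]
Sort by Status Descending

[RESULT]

ID  │Score│Level   │Status ▼                         
────┼─────┼────────┼────────                         
1008│67.1 │Low     │Pending                          
1011│30.8 │Medium  │Pending                          
1001│9.8  │Medium  │Inactive                         
1003│27.7 │Critical│Inactive                         
>005│98.3 │Medium  │Inactive                         
1006│16.2 │Low     │Inactive                         
1007│45.4 │High    │Closed                           
1009│66.3 │High    │Closed                           
1000│75.7 │Critical│Active                           
1002│66.1 │Medium  │Active                           
1004│52.4 │Medium  │Active                           
1010│49.9 │Medium  │Active                           
                                                     
                                                     
                                                     
                                                     
                                                     
                                                     
                                                     
                                                     


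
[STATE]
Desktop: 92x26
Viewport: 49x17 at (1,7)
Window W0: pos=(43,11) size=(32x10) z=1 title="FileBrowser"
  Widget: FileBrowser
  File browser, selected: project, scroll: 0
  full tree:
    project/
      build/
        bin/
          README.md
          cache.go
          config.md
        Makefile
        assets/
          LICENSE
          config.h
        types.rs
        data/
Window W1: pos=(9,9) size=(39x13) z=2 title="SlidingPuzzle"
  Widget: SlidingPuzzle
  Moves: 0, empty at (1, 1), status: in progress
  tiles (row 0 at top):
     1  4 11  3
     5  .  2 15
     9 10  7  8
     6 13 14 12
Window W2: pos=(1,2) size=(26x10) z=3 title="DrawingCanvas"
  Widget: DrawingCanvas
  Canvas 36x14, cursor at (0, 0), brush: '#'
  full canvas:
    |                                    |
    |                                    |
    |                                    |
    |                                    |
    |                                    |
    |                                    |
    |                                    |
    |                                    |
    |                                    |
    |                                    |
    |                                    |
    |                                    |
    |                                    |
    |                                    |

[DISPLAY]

┃                        ┃                       
┃                        ┃                       
┃                        ┃━━━━━━━━━━━━━━━━━━━━┓  
┃                        ┃                    ┃  
┗━━━━━━━━━━━━━━━━━━━━━━━━┛────────────────────┨━━
        ┃┌────┬────┬────┬────┐                ┃eB
        ┃│  1 │  4 │ 11 │  3 │                ┃──
        ┃├────┼────┼────┼────┤                ┃] 
        ┃│  5 │    │  2 │ 15 │                ┃[+
        ┃├────┼────┼────┼────┤                ┃  
        ┃│  9 │ 10 │  7 │  8 │                ┃  
        ┃├────┼────┼────┼────┤                ┃  
        ┃│  6 │ 13 │ 14 │ 12 │                ┃  
        ┃└────┴────┴────┴────┘                ┃━━
        ┗━━━━━━━━━━━━━━━━━━━━━━━━━━━━━━━━━━━━━┛  
                                                 
                                                 


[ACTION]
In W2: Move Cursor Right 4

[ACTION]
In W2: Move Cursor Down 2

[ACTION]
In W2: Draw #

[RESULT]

┃    #                   ┃                       
┃                        ┃                       
┃                        ┃━━━━━━━━━━━━━━━━━━━━┓  
┃                        ┃                    ┃  
┗━━━━━━━━━━━━━━━━━━━━━━━━┛────────────────────┨━━
        ┃┌────┬────┬────┬────┐                ┃eB
        ┃│  1 │  4 │ 11 │  3 │                ┃──
        ┃├────┼────┼────┼────┤                ┃] 
        ┃│  5 │    │  2 │ 15 │                ┃[+
        ┃├────┼────┼────┼────┤                ┃  
        ┃│  9 │ 10 │  7 │  8 │                ┃  
        ┃├────┼────┼────┼────┤                ┃  
        ┃│  6 │ 13 │ 14 │ 12 │                ┃  
        ┃└────┴────┴────┴────┘                ┃━━
        ┗━━━━━━━━━━━━━━━━━━━━━━━━━━━━━━━━━━━━━┛  
                                                 
                                                 


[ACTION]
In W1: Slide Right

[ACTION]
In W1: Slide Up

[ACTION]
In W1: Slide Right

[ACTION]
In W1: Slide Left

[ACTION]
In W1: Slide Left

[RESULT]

┃    #                   ┃                       
┃                        ┃                       
┃                        ┃━━━━━━━━━━━━━━━━━━━━┓  
┃                        ┃                    ┃  
┗━━━━━━━━━━━━━━━━━━━━━━━━┛────────────────────┨━━
        ┃┌────┬────┬────┬────┐                ┃eB
        ┃│  1 │  4 │ 11 │  3 │                ┃──
        ┃├────┼────┼────┼────┤                ┃] 
        ┃│  9 │  5 │  2 │ 15 │                ┃[+
        ┃├────┼────┼────┼────┤                ┃  
        ┃│ 10 │  7 │    │  8 │                ┃  
        ┃├────┼────┼────┼────┤                ┃  
        ┃│  6 │ 13 │ 14 │ 12 │                ┃  
        ┃└────┴────┴────┴────┘                ┃━━
        ┗━━━━━━━━━━━━━━━━━━━━━━━━━━━━━━━━━━━━━┛  
                                                 
                                                 


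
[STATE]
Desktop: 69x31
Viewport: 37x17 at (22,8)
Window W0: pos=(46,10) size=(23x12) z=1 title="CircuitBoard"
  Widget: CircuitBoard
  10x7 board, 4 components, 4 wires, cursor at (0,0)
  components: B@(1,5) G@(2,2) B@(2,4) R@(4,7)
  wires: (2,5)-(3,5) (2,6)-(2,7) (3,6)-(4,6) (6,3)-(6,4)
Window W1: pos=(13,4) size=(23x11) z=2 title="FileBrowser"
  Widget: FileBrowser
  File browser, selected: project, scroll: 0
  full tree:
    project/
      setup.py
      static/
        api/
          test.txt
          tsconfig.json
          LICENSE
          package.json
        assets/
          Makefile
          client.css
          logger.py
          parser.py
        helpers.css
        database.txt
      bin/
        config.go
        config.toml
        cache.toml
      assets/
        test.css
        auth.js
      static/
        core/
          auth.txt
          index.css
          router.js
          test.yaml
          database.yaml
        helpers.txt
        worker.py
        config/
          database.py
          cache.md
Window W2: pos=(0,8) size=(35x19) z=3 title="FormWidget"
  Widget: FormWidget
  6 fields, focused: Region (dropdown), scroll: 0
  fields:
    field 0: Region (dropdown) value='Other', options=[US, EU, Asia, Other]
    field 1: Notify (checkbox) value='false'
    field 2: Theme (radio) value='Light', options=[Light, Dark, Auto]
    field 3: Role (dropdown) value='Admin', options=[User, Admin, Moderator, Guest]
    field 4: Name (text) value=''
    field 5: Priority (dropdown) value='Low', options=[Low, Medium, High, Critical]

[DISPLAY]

━━━━━━━━━━━━┓┃                       
            ┃┃                       
────────────┨┃          ┏━━━━━━━━━━━━
          ▼]┃┃          ┃ CircuitBoar
            ┃┃          ┠────────────
ht  ( ) Dark┃┃          ┃   0 1 2 3 4
          ▼]┃┛          ┃0  [.]      
           ]┃           ┃            
          ▼]┃           ┃1           
            ┃           ┃            
            ┃           ┃2           
            ┃           ┃            
            ┃           ┃3           
            ┃           ┗━━━━━━━━━━━━
            ┃                        
            ┃                        
            ┃                        


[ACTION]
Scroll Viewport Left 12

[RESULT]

━━━━━━━━━━━━━━━━━━━━━━━━┓┃           
et                      ┃┃           
────────────────────────┨┃          ┏
     [Other           ▼]┃┃          ┃
     [ ]                ┃┃          ┠
     (●) Light  ( ) Dark┃┃          ┃
     [Admin           ▼]┃┛          ┃
     [                 ]┃           ┃
y:   [Low             ▼]┃           ┃
                        ┃           ┃
                        ┃           ┃
                        ┃           ┃
                        ┃           ┃
                        ┃           ┗
                        ┃            
                        ┃            
                        ┃            


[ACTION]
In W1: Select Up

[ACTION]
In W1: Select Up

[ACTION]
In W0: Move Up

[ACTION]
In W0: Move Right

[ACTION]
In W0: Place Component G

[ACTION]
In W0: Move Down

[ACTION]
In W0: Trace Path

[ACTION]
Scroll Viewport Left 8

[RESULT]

━━━━━━━━━━━━━━━━━━━━━━━━━━━━━━━━┓┃   
FormWidget                      ┃┃   
────────────────────────────────┨┃   
 Region:     [Other           ▼]┃┃   
 Notify:     [ ]                ┃┃   
 Theme:      (●) Light  ( ) Dark┃┃   
 Role:       [Admin           ▼]┃┛   
 Name:       [                 ]┃    
 Priority:   [Low             ▼]┃    
                                ┃    
                                ┃    
                                ┃    
                                ┃    
                                ┃    
                                ┃    
                                ┃    
                                ┃    


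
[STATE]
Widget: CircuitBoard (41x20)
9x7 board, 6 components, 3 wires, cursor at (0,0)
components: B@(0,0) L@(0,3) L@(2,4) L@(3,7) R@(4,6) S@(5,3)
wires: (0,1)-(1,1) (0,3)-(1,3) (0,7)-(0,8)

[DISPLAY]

   0 1 2 3 4 5 6 7 8                     
0  [B]  ·       L               · ─ ·    
        │       │                        
1       ·       ·                        
                                         
2                   L                    
                                         
3                               L        
                                         
4                           R            
                                         
5               S                        
                                         
6                                        
Cursor: (0,0)                            
                                         
                                         
                                         
                                         
                                         


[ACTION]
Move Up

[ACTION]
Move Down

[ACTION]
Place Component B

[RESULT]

   0 1 2 3 4 5 6 7 8                     
0   B   ·       L               · ─ ·    
        │       │                        
1  [B]  ·       ·                        
                                         
2                   L                    
                                         
3                               L        
                                         
4                           R            
                                         
5               S                        
                                         
6                                        
Cursor: (1,0)                            
                                         
                                         
                                         
                                         
                                         


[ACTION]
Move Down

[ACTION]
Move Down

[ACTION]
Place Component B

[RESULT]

   0 1 2 3 4 5 6 7 8                     
0   B   ·       L               · ─ ·    
        │       │                        
1   B   ·       ·                        
                                         
2                   L                    
                                         
3  [B]                          L        
                                         
4                           R            
                                         
5               S                        
                                         
6                                        
Cursor: (3,0)                            
                                         
                                         
                                         
                                         
                                         


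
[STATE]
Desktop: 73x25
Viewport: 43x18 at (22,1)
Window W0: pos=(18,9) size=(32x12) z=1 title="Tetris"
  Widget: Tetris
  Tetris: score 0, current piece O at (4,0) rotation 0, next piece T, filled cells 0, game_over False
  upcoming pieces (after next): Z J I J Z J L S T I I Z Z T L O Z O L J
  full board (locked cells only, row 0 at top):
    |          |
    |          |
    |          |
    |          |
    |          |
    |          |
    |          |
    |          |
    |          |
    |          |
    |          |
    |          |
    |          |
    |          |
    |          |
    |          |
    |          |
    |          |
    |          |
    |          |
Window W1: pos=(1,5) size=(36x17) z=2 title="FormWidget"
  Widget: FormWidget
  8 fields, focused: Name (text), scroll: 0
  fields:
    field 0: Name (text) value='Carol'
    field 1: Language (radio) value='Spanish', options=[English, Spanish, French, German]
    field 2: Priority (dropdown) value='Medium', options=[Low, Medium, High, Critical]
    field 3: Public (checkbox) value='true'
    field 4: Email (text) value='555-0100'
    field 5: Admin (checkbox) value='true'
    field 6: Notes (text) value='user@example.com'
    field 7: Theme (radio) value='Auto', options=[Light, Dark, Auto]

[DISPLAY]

                                           
                                           
                                           
                                           
━━━━━━━━━━━━━━┓                            
              ┃                            
──────────────┨                            
             ]┃                            
glish  (●) Spa┃━━━━━━━━━━━━┓               
m           ▼]┃            ┃               
              ┃────────────┨               
100          ]┃            ┃               
              ┃            ┃               
example.com  ]┃            ┃               
ght  ( ) Dark ┃            ┃               
              ┃            ┃               
              ┃            ┃               
              ┃            ┃               


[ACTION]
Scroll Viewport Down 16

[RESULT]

──────────────┨                            
             ]┃                            
glish  (●) Spa┃━━━━━━━━━━━━┓               
m           ▼]┃            ┃               
              ┃────────────┨               
100          ]┃            ┃               
              ┃            ┃               
example.com  ]┃            ┃               
ght  ( ) Dark ┃            ┃               
              ┃            ┃               
              ┃            ┃               
              ┃            ┃               
              ┃            ┃               
              ┃━━━━━━━━━━━━┛               
━━━━━━━━━━━━━━┛                            
                                           
                                           
                                           


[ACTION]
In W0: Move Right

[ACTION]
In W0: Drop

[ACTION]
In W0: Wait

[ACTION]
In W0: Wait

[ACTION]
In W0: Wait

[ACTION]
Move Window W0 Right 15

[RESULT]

──────────────┨                            
             ]┃                            
glish  (●) Spa┃━━━━━━━━━━━━━━━━━━━━━━━━━━━┓
m           ▼]┃tris                       ┃
              ┃───────────────────────────┨
100          ]┃       │Next:              ┃
              ┃       │ ▒                 ┃
example.com  ]┃       │▒▒▒                ┃
ght  ( ) Dark ┃       │                   ┃
              ┃       │                   ┃
              ┃       │                   ┃
              ┃       │Score:             ┃
              ┃       │0                  ┃
              ┃━━━━━━━━━━━━━━━━━━━━━━━━━━━┛
━━━━━━━━━━━━━━┛                            
                                           
                                           
                                           
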